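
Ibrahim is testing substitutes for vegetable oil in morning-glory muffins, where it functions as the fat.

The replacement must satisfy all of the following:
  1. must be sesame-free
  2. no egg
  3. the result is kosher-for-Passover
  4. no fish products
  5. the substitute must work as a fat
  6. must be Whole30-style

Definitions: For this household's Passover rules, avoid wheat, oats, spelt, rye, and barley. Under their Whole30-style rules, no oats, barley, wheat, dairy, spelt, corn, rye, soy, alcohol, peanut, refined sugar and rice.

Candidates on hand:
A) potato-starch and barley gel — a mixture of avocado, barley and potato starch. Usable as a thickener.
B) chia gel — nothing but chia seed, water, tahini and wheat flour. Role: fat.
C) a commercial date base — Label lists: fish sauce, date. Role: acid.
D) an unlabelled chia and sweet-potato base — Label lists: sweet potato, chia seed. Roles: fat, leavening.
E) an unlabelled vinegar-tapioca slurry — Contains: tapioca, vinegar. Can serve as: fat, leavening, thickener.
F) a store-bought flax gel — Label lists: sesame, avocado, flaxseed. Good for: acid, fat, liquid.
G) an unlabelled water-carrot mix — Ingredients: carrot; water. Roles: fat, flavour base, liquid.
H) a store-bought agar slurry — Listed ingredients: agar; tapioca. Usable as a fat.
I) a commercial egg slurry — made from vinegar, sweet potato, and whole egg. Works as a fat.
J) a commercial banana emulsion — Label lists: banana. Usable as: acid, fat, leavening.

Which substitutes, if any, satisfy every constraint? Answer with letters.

A: not usable as a fat; has barley, so not kosher-for-Passover (and 1 more) — reject
B: has wheat flour, so not kosher-for-Passover; has wheat flour, so not Whole30-style (and 1 more) — reject
C: not usable as a fat; has fish sauce, so not fish-free — out
D: works as a fat, no egg, no fish — OK
E: every rule checks out — keep
F: has sesame, so not sesame-free — out
G: works as a fat, Whole30-style, no fish — valid
H: only tapioca and agar; none excluded — valid
I: has whole egg, so not egg-free — reject
J: only banana; none excluded — OK

D, E, G, H, J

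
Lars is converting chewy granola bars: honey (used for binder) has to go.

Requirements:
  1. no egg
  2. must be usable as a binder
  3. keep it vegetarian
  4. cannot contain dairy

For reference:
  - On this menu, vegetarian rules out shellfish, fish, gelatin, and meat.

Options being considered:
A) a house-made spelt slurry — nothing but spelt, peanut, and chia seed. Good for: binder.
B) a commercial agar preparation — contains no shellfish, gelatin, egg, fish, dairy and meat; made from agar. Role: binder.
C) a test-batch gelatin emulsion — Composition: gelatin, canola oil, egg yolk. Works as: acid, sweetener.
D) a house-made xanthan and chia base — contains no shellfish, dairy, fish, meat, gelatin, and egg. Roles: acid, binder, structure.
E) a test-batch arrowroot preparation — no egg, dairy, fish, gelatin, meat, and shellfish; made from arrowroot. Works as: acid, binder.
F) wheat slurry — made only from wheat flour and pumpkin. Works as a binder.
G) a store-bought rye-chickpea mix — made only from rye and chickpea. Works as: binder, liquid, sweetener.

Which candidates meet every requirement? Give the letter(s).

A, B, D, E, F, G

A: no dairy, vegetarian — OK
B: nothing on the exclusion list — OK
C: not usable as a binder; has gelatin, so not vegetarian (and 1 more) — no
D: works as a binder, vegetarian, no dairy — keep
E: all constraints satisfied — keep
F: vegetarian, no egg — OK
G: only rye and chickpea; none excluded — valid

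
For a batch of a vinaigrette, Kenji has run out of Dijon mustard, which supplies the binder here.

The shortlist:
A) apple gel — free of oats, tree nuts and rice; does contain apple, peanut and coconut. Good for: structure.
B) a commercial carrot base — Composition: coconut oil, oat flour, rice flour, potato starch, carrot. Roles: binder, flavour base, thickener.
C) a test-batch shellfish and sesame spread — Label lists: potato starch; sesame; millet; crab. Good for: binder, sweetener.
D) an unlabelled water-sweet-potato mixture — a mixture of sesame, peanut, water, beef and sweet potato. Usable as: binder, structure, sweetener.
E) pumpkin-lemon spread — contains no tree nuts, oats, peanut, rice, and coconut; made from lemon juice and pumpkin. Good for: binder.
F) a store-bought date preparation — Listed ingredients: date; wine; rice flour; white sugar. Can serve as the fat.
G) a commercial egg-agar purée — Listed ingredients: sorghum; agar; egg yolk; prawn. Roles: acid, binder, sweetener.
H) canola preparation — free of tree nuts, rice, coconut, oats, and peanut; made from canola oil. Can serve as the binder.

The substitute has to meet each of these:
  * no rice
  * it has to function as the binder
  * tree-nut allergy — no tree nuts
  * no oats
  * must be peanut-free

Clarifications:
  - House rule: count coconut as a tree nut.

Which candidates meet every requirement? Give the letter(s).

A: not usable as a binder; has coconut, so not tree-nut-free (and 1 more) — no
B: has coconut oil, so not tree-nut-free; has oat flour, so not oat-free (and 1 more) — reject
C: no oats, no peanut — keep
D: has peanut, so not peanut-free — out
E: works as a binder, no peanut, no oats — valid
F: not usable as a binder; has rice flour, so not rice-free — no
G: works as a binder, no rice, no oats — keep
H: tree-nut-free, no peanut — OK

C, E, G, H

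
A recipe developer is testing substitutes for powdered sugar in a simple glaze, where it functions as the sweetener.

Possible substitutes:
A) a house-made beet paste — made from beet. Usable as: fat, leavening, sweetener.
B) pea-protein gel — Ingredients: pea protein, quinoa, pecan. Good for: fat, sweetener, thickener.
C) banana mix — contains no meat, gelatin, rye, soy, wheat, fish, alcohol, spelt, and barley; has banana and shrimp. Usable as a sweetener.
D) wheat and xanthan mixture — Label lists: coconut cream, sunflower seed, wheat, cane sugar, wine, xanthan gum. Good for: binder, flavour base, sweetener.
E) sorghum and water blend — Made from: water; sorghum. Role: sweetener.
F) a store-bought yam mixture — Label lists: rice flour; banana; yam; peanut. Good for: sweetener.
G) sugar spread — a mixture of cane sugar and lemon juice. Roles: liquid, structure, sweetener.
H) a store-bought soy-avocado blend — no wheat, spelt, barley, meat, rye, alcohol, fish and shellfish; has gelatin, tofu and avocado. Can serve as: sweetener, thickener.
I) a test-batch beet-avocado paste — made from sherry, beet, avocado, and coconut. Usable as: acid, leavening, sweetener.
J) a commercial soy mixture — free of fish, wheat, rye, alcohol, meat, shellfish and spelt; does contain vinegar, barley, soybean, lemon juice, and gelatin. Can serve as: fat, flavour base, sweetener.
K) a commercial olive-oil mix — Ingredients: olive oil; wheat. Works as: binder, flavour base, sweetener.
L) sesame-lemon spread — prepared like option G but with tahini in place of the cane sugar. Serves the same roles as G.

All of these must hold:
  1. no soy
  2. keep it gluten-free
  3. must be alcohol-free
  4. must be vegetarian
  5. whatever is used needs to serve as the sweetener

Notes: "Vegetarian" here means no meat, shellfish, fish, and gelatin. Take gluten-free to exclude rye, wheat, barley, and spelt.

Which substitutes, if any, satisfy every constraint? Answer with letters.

A: gluten-free, no alcohol — OK
B: only pecan, pea protein, and quinoa; none excluded — OK
C: has shrimp, so not vegetarian — out
D: has wheat, so not gluten-free; has wine, so not alcohol-free — no
E: works as a sweetener, gluten-free, no alcohol — valid
F: every rule checks out — OK
G: every rule checks out — OK
H: has gelatin, so not vegetarian; has tofu, so not soy-free — reject
I: has sherry, so not alcohol-free — reject
J: has gelatin, so not vegetarian; has barley, so not gluten-free (and 1 more) — out
K: has wheat, so not gluten-free — no
L: nothing on the exclusion list — keep

A, B, E, F, G, L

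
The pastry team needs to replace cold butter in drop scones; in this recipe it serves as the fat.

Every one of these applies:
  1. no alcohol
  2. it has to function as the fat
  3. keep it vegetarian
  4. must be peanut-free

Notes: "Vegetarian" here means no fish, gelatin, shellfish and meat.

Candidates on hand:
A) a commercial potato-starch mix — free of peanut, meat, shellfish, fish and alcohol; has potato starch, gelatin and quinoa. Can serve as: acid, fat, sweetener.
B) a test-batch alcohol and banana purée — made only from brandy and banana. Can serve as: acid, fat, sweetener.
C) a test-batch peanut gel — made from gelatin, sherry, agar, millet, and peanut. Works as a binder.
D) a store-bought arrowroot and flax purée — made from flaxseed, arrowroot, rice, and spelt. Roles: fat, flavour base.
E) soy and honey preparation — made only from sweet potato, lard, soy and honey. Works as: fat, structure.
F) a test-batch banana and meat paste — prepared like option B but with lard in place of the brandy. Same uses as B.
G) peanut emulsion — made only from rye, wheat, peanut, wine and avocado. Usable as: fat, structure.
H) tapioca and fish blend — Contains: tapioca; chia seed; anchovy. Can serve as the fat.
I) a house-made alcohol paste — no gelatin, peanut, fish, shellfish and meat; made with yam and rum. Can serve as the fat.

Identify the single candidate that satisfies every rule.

A: has gelatin, so not vegetarian — reject
B: has brandy, so not alcohol-free — no
C: not usable as a fat; has gelatin, so not vegetarian (and 2 more) — no
D: works as a fat, no alcohol, vegetarian — valid
E: has lard, so not vegetarian — out
F: has lard, so not vegetarian — reject
G: has wine, so not alcohol-free; has peanut, so not peanut-free — reject
H: has anchovy, so not vegetarian — no
I: has rum, so not alcohol-free — reject

D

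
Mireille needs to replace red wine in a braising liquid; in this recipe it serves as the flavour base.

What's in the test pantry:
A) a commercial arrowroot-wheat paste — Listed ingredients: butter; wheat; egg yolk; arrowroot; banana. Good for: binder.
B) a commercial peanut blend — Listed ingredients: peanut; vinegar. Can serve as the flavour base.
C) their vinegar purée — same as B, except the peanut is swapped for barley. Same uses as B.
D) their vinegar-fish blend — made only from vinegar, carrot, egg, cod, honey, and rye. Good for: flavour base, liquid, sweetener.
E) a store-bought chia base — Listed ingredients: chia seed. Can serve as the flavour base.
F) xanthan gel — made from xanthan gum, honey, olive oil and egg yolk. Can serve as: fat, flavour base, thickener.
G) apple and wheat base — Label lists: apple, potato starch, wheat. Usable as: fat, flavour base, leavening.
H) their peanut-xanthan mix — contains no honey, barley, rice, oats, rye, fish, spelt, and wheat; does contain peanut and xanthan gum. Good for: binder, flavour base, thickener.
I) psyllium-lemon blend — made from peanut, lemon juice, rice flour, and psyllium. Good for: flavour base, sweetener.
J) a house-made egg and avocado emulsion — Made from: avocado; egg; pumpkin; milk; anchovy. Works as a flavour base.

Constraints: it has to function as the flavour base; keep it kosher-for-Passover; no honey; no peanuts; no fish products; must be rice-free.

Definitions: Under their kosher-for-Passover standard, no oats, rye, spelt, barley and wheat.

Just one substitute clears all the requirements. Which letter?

A: not usable as a flavour base; has wheat, so not kosher-for-Passover — out
B: has peanut, so not peanut-free — no
C: has barley, so not kosher-for-Passover — no
D: has rye, so not kosher-for-Passover; has cod, so not fish-free (and 1 more) — reject
E: no fish, kosher-for-Passover — keep
F: has honey, so not honey-free — no
G: has wheat, so not kosher-for-Passover — no
H: has peanut, so not peanut-free — out
I: has peanut, so not peanut-free; has rice flour, so not rice-free — no
J: has anchovy, so not fish-free — no

E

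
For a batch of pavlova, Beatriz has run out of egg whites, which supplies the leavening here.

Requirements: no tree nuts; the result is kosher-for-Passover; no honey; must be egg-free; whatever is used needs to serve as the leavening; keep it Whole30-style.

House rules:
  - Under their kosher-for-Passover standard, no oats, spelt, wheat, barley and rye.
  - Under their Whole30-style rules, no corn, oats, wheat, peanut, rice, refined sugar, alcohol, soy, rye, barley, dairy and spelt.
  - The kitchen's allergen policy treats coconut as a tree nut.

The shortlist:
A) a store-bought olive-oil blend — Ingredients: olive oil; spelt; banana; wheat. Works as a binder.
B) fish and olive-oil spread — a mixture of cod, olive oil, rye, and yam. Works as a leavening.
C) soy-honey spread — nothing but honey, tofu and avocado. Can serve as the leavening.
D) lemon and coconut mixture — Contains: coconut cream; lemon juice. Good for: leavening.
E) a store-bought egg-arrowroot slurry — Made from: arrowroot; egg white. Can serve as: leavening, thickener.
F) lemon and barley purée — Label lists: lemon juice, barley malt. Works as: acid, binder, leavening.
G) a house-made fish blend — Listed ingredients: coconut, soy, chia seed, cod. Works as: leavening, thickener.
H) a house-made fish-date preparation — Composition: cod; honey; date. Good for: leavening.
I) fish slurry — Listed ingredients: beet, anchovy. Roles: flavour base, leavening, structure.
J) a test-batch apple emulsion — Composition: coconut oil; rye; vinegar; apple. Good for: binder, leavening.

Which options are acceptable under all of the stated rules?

A: not usable as a leavening; has spelt, so not kosher-for-Passover (and 1 more) — out
B: has rye, so not kosher-for-Passover; has rye, so not Whole30-style — reject
C: has tofu, so not Whole30-style; has honey, so not honey-free — reject
D: has coconut cream, so not tree-nut-free — no
E: has egg white, so not egg-free — no
F: has barley malt, so not kosher-for-Passover; has barley malt, so not Whole30-style — no
G: has soy, so not Whole30-style; has coconut, so not tree-nut-free — out
H: has honey, so not honey-free — no
I: works as a leavening, tree-nut-free, no honey — OK
J: has rye, so not kosher-for-Passover; has rye, so not Whole30-style (and 1 more) — out

I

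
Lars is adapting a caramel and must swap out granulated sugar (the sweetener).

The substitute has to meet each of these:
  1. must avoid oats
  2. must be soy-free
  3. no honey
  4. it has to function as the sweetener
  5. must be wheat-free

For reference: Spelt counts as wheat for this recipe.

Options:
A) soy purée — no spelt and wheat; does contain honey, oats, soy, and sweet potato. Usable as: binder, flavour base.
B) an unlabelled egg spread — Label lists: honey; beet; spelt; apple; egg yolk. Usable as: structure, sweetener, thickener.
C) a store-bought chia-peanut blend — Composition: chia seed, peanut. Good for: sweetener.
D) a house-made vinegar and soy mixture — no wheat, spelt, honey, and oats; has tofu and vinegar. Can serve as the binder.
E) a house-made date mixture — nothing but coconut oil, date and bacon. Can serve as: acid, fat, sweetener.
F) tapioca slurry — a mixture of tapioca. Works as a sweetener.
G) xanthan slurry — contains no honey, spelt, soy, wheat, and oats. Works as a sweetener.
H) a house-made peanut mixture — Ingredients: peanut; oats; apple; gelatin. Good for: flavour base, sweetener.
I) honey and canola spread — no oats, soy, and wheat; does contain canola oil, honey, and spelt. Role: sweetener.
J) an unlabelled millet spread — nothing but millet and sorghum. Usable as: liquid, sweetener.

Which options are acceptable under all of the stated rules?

C, E, F, G, J

A: not usable as a sweetener; has honey, so not honey-free (and 2 more) — reject
B: has honey, so not honey-free; has spelt, so not wheat-free — no
C: all constraints satisfied — valid
D: not usable as a sweetener; has tofu, so not soy-free — reject
E: works as a sweetener, no soy, no honey — OK
F: no honey, wheat-free — OK
G: nothing on the exclusion list — keep
H: has oats, so not oat-free — reject
I: has honey, so not honey-free; has spelt, so not wheat-free — reject
J: every rule checks out — valid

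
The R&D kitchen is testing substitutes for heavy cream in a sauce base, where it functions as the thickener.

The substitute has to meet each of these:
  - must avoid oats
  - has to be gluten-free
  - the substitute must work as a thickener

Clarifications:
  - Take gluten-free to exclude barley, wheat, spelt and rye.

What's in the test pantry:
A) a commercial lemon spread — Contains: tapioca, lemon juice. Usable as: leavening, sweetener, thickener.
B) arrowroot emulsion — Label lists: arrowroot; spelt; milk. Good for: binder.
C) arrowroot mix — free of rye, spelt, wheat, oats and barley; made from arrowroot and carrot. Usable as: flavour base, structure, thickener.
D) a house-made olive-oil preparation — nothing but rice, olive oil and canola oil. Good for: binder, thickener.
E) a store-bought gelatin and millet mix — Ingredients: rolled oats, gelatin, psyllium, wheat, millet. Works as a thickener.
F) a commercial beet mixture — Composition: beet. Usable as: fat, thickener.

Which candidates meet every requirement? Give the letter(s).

A: works as a thickener, no oats, gluten-free — valid
B: not usable as a thickener; has spelt, so not gluten-free — reject
C: no oats, gluten-free — valid
D: nothing on the exclusion list — OK
E: has wheat, so not gluten-free; has rolled oats, so not oat-free — reject
F: all constraints satisfied — keep

A, C, D, F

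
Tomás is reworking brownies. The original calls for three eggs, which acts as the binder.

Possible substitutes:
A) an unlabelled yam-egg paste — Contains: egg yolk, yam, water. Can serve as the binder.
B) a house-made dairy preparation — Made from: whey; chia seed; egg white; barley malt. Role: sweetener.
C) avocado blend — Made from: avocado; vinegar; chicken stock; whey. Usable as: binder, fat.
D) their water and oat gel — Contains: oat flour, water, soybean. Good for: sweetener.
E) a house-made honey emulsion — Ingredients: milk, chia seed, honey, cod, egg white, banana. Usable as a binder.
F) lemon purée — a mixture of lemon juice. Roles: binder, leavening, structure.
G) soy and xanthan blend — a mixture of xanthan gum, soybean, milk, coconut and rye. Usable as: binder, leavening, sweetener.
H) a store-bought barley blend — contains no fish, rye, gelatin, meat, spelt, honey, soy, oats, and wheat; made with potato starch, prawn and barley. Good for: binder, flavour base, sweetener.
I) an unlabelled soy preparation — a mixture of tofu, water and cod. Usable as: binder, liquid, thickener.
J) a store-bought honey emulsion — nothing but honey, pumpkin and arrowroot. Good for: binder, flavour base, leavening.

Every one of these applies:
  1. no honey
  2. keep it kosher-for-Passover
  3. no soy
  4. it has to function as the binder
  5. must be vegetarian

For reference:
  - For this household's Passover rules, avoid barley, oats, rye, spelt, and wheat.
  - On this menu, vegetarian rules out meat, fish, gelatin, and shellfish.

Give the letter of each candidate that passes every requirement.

A: every rule checks out — keep
B: not usable as a binder; has barley malt, so not kosher-for-Passover — out
C: has chicken stock, so not vegetarian — out
D: not usable as a binder; has oat flour, so not kosher-for-Passover (and 1 more) — no
E: has cod, so not vegetarian; has honey, so not honey-free — reject
F: works as a binder, no honey, no soy — keep
G: has rye, so not kosher-for-Passover; has soybean, so not soy-free — out
H: has barley, so not kosher-for-Passover; has prawn, so not vegetarian — no
I: has cod, so not vegetarian; has tofu, so not soy-free — reject
J: has honey, so not honey-free — out

A, F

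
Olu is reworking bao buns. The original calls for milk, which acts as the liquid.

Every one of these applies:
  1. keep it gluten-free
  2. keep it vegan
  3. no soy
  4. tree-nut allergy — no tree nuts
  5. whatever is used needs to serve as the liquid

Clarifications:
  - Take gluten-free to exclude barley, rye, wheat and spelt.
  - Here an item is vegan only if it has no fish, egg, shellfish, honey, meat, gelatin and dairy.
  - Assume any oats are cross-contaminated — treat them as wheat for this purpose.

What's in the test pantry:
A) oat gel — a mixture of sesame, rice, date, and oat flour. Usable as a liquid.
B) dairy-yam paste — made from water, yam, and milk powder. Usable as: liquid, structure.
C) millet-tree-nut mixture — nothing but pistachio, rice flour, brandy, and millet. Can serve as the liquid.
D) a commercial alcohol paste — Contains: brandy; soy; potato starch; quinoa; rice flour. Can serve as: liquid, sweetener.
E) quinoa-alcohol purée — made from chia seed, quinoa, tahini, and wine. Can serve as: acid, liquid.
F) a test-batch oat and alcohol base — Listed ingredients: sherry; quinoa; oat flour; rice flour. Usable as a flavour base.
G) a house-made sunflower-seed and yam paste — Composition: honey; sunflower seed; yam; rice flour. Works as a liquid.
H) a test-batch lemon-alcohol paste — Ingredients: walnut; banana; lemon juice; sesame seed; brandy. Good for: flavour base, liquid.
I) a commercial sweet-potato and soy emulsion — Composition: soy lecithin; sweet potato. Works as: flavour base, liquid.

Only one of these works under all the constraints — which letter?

A: has oat flour, so not gluten-free — no
B: has milk powder, so not vegan — reject
C: has pistachio, so not tree-nut-free — out
D: has soy, so not soy-free — out
E: wine and tahini etc. — none of it excluded — OK
F: not usable as a liquid; has oat flour, so not gluten-free — out
G: has honey, so not vegan — reject
H: has walnut, so not tree-nut-free — no
I: has soy lecithin, so not soy-free — no

E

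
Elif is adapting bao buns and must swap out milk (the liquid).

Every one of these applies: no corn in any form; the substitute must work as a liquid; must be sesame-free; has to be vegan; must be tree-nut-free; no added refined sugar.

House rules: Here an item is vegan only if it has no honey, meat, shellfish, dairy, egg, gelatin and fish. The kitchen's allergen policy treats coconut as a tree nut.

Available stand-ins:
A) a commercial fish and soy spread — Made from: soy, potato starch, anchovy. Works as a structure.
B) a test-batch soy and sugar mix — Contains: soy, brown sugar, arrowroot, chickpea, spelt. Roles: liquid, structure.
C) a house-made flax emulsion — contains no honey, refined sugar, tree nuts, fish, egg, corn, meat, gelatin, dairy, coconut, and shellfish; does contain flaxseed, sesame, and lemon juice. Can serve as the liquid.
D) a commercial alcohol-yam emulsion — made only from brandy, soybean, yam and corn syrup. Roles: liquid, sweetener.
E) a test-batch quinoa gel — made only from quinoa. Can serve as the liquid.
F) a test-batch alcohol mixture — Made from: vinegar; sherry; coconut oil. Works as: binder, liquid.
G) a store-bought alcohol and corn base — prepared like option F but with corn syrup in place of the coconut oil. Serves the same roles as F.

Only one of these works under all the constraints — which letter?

A: not usable as a liquid; has anchovy, so not vegan — no
B: has brown sugar, so not no-added-sugar — reject
C: has sesame, so not sesame-free — no
D: has corn syrup, so not corn-free — no
E: no corn, no refined sugar — valid
F: has coconut oil, so not tree-nut-free — out
G: has corn syrup, so not corn-free — out

E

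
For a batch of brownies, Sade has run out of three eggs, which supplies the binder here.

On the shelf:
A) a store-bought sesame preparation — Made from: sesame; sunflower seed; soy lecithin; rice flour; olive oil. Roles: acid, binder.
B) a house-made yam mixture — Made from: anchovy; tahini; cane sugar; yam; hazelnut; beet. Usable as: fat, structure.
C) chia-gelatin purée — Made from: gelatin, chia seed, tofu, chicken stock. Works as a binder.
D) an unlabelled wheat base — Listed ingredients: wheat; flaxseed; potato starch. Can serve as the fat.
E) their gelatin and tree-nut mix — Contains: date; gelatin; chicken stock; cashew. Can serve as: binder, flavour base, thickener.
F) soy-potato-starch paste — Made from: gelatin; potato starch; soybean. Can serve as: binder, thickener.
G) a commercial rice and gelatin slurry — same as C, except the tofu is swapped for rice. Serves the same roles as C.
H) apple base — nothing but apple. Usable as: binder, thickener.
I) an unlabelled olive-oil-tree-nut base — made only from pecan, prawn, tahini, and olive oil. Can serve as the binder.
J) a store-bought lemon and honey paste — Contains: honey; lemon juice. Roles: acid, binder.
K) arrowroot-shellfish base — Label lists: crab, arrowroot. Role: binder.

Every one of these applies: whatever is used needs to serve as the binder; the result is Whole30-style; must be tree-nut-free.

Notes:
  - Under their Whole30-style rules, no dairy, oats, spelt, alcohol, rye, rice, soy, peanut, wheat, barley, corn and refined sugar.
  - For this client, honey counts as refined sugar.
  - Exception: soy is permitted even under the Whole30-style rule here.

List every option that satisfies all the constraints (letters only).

A: has rice flour, so not Whole30-style — no
B: not usable as a binder; has cane sugar, so not Whole30-style (and 1 more) — no
C: soy is permitted under the Whole30-style carve-out; nothing else excluded — keep
D: not usable as a binder; has wheat, so not Whole30-style — out
E: has cashew, so not tree-nut-free — out
F: soy is permitted under the Whole30-style carve-out; nothing else excluded — valid
G: has rice, so not Whole30-style — no
H: Whole30-style, no tree nuts — valid
I: has pecan, so not tree-nut-free — out
J: has honey, so not Whole30-style — no
K: only crab and arrowroot; none excluded — valid

C, F, H, K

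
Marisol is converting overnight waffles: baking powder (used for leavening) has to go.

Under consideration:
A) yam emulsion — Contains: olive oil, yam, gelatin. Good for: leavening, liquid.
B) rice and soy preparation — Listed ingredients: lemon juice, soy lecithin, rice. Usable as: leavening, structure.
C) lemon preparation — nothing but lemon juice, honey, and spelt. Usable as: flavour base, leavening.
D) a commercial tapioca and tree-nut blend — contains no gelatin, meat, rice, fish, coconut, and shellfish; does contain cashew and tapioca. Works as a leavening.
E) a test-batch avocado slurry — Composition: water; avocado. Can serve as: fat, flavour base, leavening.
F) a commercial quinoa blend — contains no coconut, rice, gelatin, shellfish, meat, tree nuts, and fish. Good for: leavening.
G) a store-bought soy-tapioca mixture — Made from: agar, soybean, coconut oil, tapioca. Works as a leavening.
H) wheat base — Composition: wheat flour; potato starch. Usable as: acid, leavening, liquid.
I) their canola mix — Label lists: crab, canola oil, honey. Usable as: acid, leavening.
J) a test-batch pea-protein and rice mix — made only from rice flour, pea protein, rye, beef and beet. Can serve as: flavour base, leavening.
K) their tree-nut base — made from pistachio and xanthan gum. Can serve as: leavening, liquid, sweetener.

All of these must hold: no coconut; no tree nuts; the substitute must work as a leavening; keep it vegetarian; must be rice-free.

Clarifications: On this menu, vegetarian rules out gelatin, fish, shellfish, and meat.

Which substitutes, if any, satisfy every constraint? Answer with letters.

C, E, F, H

A: has gelatin, so not vegetarian — no
B: has rice, so not rice-free — out
C: every rule checks out — keep
D: has cashew, so not tree-nut-free — reject
E: only water and avocado; none excluded — OK
F: vegetarian, no coconut — valid
G: has coconut oil, so not coconut-free — no
H: every rule checks out — OK
I: has crab, so not vegetarian — out
J: has beef, so not vegetarian; has rice flour, so not rice-free — reject
K: has pistachio, so not tree-nut-free — out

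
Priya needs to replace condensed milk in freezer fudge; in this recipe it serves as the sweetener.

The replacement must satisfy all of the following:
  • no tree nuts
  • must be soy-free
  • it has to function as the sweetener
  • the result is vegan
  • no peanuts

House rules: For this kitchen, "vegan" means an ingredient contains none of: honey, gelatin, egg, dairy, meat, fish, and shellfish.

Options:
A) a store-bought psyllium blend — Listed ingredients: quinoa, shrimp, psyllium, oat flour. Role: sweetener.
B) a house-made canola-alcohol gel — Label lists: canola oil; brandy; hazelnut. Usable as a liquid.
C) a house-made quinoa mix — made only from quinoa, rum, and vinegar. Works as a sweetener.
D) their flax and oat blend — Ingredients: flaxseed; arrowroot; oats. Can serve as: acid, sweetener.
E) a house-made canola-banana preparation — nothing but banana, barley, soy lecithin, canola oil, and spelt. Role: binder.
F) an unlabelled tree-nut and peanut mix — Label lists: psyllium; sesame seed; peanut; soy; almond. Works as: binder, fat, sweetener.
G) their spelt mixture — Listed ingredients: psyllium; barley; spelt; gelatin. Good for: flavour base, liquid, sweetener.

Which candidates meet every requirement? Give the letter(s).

A: has shrimp, so not vegan — no
B: not usable as a sweetener; has hazelnut, so not tree-nut-free — out
C: no soy, no peanut — OK
D: works as a sweetener, no tree nuts, no peanut — OK
E: not usable as a sweetener; has soy lecithin, so not soy-free — reject
F: has almond, so not tree-nut-free; has soy, so not soy-free (and 1 more) — out
G: has gelatin, so not vegan — no

C, D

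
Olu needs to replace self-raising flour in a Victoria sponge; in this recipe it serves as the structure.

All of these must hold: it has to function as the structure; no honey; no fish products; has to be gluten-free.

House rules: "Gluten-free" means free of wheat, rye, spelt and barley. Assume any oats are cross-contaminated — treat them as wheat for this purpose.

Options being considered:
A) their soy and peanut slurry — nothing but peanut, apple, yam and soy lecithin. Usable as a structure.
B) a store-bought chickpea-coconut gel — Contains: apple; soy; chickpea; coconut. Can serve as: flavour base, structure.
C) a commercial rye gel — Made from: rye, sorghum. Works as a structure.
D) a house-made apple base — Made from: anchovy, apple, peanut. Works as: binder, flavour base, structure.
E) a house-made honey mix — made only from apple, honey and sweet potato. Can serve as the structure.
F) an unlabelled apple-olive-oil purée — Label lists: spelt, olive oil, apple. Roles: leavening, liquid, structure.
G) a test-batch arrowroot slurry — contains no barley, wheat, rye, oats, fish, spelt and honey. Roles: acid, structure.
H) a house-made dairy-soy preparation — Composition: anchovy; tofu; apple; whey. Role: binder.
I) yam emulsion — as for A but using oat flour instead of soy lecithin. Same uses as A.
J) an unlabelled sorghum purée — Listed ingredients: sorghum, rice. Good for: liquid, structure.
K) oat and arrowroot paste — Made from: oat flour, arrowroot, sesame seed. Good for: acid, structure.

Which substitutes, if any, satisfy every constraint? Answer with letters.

A, B, G, J

A: every rule checks out — OK
B: coconut and soy etc. — none of it excluded — valid
C: has rye, so not gluten-free — reject
D: has anchovy, so not fish-free — no
E: has honey, so not honey-free — out
F: has spelt, so not gluten-free — no
G: gluten-free, no honey — keep
H: not usable as a structure; has anchovy, so not fish-free — no
I: has oat flour, so not gluten-free — out
J: only rice and sorghum; none excluded — OK
K: has oat flour, so not gluten-free — no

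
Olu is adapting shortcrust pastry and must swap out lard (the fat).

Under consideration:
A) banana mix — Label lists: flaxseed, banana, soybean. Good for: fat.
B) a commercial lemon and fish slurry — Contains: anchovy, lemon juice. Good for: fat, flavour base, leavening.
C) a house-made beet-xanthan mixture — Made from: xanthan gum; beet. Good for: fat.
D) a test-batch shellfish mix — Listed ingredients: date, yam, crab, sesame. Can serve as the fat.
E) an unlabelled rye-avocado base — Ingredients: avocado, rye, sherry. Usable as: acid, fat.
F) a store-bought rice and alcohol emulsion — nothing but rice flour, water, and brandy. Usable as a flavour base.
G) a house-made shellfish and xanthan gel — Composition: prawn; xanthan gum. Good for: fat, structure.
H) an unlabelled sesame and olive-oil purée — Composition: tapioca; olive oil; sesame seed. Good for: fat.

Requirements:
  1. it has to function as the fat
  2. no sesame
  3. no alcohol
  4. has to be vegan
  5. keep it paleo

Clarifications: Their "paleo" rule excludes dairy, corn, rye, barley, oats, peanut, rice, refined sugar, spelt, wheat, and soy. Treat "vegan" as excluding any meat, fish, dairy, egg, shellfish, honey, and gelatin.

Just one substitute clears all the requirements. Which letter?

A: has soybean, so not paleo — out
B: has anchovy, so not vegan — no
C: every rule checks out — keep
D: has crab, so not vegan; has sesame, so not sesame-free — no
E: has rye, so not paleo; has sherry, so not alcohol-free — out
F: not usable as a fat; has rice flour, so not paleo (and 1 more) — no
G: has prawn, so not vegan — reject
H: has sesame seed, so not sesame-free — reject

C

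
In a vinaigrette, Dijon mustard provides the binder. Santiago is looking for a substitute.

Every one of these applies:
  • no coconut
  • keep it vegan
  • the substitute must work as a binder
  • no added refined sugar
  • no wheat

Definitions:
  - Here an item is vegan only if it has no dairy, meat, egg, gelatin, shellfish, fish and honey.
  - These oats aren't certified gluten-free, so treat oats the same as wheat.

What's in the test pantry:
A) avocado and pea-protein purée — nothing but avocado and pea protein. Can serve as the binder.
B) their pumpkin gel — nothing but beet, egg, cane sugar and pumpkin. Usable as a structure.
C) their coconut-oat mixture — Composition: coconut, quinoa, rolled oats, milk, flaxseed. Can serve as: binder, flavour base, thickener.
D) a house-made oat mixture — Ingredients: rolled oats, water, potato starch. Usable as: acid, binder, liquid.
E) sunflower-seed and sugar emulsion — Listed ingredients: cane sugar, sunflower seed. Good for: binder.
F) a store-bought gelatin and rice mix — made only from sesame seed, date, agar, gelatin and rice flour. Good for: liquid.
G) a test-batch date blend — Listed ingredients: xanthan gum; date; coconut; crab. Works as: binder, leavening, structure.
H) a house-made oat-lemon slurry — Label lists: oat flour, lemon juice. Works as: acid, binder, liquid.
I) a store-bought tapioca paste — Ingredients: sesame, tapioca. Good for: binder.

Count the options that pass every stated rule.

2

A: all constraints satisfied — OK
B: not usable as a binder; has egg, so not vegan (and 1 more) — reject
C: has milk, so not vegan; has coconut, so not coconut-free (and 1 more) — no
D: has rolled oats, so not wheat-free — out
E: has cane sugar, so not no-added-sugar — reject
F: not usable as a binder; has gelatin, so not vegan — no
G: has crab, so not vegan; has coconut, so not coconut-free — no
H: has oat flour, so not wheat-free — reject
I: only sesame and tapioca; none excluded — OK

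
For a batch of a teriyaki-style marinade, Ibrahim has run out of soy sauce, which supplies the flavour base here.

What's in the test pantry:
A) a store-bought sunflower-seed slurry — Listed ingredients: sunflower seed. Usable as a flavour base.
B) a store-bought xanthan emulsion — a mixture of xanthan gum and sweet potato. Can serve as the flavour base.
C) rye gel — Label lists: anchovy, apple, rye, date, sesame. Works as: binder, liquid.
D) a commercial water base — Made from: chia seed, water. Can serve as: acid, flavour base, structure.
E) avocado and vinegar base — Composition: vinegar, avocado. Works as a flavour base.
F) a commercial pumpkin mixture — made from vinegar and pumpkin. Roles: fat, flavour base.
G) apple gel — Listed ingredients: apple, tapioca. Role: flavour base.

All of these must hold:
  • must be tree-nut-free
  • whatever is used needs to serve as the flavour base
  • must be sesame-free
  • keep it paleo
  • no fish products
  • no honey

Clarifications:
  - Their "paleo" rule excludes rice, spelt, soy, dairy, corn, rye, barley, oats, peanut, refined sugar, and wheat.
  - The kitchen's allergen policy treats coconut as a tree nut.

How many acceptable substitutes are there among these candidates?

A: only sunflower seed; none excluded — keep
B: works as a flavour base, tree-nut-free, paleo — keep
C: not usable as a flavour base; has rye, so not paleo (and 2 more) — reject
D: only water and chia seed; none excluded — keep
E: only avocado and vinegar; none excluded — OK
F: no sesame, paleo — OK
G: works as a flavour base, no honey, no fish — OK

6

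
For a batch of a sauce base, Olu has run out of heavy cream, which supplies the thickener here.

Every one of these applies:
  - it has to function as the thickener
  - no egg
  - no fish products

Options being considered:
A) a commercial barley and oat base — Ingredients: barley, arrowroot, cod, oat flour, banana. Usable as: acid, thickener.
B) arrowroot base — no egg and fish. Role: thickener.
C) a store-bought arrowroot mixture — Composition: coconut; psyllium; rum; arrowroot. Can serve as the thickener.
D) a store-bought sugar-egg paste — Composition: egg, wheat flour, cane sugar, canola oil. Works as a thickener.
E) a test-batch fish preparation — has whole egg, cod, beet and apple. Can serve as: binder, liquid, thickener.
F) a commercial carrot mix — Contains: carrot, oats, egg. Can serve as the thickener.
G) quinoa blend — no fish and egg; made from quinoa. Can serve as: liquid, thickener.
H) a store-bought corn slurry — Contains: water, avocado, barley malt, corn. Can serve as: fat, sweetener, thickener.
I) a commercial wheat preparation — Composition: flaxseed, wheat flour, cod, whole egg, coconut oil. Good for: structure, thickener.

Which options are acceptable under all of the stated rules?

A: has cod, so not fish-free — reject
B: all constraints satisfied — keep
C: rum and coconut etc. — none of it excluded — valid
D: has egg, so not egg-free — no
E: has cod, so not fish-free; has whole egg, so not egg-free — out
F: has egg, so not egg-free — out
G: works as a thickener, no egg, no fish — valid
H: barley malt and corn etc. — none of it excluded — keep
I: has cod, so not fish-free; has whole egg, so not egg-free — no

B, C, G, H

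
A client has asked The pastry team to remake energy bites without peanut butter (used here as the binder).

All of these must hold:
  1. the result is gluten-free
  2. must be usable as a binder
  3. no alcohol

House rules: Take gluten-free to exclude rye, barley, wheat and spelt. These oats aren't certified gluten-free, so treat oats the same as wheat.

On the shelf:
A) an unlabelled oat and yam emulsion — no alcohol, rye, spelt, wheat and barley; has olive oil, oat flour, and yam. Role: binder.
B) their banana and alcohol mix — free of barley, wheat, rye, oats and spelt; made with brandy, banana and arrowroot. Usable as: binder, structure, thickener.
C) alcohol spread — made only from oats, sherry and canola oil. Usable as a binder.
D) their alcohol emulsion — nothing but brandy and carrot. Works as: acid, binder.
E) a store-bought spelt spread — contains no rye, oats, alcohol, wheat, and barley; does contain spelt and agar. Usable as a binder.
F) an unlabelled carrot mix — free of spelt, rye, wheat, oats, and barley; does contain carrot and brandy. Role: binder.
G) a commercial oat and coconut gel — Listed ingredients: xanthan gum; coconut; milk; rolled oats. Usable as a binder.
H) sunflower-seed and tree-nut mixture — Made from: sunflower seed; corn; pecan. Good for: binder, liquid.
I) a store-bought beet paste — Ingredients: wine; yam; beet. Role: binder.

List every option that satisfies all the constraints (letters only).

H

A: has oat flour, so not gluten-free — out
B: has brandy, so not alcohol-free — out
C: has oats, so not gluten-free; has sherry, so not alcohol-free — no
D: has brandy, so not alcohol-free — reject
E: has spelt, so not gluten-free — no
F: has brandy, so not alcohol-free — out
G: has rolled oats, so not gluten-free — reject
H: works as a binder, no alcohol, gluten-free — valid
I: has wine, so not alcohol-free — reject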